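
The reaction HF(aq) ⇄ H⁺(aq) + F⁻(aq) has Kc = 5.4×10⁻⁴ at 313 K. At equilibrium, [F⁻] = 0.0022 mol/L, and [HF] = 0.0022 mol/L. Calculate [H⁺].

[H⁺] = 5.4×10⁻⁴ mol/L

At equilibrium, Kc = [H⁺]·[F⁻] / [HF] = 5.4×10⁻⁴.
([H⁺])·(0.0022) / (0.0022) = 5.4×10⁻⁴
[H⁺] = 5.40×10⁻⁴ = 5.4×10⁻⁴ mol/L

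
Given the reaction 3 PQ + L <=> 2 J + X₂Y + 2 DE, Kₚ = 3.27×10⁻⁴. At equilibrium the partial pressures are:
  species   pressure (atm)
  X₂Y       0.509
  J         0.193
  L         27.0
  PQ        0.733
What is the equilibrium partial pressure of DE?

P(DE) = 0.428 atm

At equilibrium, Kₚ = P(J)²·P(X₂Y)·P(DE)² / (P(PQ)³·P(L)) = 3.27×10⁻⁴.
(0.193)²·(0.509)·(P(DE))² / ((0.733)³·(27.0)) = 3.27×10⁻⁴
P(DE)² = 0.183 ⇒ P(DE) = 0.428 atm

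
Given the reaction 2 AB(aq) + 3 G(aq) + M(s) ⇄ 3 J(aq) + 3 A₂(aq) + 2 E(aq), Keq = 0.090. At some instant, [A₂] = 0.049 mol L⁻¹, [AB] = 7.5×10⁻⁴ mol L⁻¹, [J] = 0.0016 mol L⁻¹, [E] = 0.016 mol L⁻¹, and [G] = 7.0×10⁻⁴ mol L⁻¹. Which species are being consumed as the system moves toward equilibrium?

J, A₂, E (products)

(M is a pure solid — omitted from Q.)
Q = [J]³·[A₂]³·[E]² / ([AB]²·[G]³) = (0.0016)³·(0.049)³·(0.016)² / ((7.5×10⁻⁴)²·(7.0×10⁻⁴)³) = 0.64
Q = 0.64 > Keq = 0.090: net reverse reaction.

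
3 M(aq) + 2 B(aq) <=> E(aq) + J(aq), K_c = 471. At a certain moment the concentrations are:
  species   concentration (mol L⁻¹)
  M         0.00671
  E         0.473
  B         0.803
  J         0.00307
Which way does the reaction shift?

to the left

Q_c = [E]·[J] / ([M]³·[B]²) = (0.473)·(0.00307) / ((0.00671)³·(0.803)²) = 7450
Q_c = 7450 > K_c = 471, so the reverse reaction proceeds.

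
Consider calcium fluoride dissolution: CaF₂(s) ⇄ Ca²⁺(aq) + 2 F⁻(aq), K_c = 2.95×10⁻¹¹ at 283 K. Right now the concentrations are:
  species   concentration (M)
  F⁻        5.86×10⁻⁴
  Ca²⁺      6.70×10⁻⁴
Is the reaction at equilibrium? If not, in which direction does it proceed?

to the left

(CaF₂ is a pure solid — omitted from Q_c.)
Q_c = [Ca²⁺]·[F⁻]² = (6.70×10⁻⁴)·(5.86×10⁻⁴)² = 2.30×10⁻¹⁰
Q_c = 2.30×10⁻¹⁰ > K_c = 2.95×10⁻¹¹, so the reverse reaction proceeds.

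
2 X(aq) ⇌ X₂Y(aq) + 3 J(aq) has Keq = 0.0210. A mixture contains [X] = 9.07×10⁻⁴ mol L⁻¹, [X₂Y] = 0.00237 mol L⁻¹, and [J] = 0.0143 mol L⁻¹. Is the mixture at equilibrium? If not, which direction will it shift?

no; Q < K, reaction proceeds forward

Q = [X₂Y]·[J]³ / [X]² = (0.00237)·(0.0143)³ / (9.07×10⁻⁴)² = 0.00842
Q = 0.00842 < Keq = 0.0210: net forward reaction.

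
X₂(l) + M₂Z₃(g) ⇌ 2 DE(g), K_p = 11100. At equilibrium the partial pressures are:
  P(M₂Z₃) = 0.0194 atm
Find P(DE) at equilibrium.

(X₂ is a pure liquid — omitted from K_p.)
At equilibrium, K_p = P(DE)² / P(M₂Z₃) = 11100.
(P(DE))² / (0.0194) = 11100
P(DE)² = 215 ⇒ P(DE) = 14.7 atm

P(DE) = 14.7 atm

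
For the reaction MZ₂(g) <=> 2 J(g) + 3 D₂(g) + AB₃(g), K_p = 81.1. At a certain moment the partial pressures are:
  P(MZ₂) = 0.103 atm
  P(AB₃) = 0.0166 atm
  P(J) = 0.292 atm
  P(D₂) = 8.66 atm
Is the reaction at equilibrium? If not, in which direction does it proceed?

forward (toward products)

Q_p = P(J)²·P(D₂)³·P(AB₃) / P(MZ₂) = (0.292)²·(8.66)³·(0.0166) / (0.103) = 8.92
Q_p = 8.92 < K_p = 81.1, so the forward reaction proceeds.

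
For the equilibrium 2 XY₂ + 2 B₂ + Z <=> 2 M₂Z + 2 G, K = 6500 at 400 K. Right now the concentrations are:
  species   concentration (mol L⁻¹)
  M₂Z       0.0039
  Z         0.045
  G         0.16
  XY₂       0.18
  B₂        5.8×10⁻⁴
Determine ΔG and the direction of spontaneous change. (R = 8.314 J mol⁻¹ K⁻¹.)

Q = [M₂Z]²·[G]² / ([XY₂]²·[B₂]²·[Z]) = (0.0039)²·(0.16)² / ((0.18)²·(5.8×10⁻⁴)²·(0.045)) = 794
ΔG = RT ln(Q/K) = (8.314 J mol⁻¹ K⁻¹)(400 K) × ln(794/6500)
   = (3.326 kJ/mol)(-2.102) = -6.99 kJ/mol
ΔG < 0, so the forward reaction is spontaneous (proceeds forward).

ΔG = -6.99 kJ/mol; the forward reaction is spontaneous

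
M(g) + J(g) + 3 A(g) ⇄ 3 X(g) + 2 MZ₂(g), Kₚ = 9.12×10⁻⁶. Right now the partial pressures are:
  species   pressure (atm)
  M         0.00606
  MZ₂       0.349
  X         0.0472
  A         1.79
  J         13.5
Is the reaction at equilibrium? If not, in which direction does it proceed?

Qₚ = P(X)³·P(MZ₂)² / (P(M)·P(J)·P(A)³) = (0.0472)³·(0.349)² / ((0.00606)·(13.5)·(1.79)³) = 2.73×10⁻⁵
Qₚ = 2.73×10⁻⁵ > Kₚ = 9.12×10⁻⁶, so the reverse reaction proceeds.

to the left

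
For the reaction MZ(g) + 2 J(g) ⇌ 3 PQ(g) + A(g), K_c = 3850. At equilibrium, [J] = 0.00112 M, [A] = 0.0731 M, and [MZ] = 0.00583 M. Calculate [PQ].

At equilibrium, K_c = [PQ]³·[A] / ([MZ]·[J]²) = 3850.
([PQ])³·(0.0731) / ((0.00583)·(0.00112)²) = 3850
[PQ]³ = 3.85e-4 ⇒ [PQ] = 0.0728 M

[PQ] = 0.0728 M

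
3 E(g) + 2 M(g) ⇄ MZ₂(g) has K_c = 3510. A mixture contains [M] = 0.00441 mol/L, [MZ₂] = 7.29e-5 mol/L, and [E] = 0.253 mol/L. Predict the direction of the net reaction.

Q_c = [MZ₂] / ([E]³·[M]²) = (7.29e-5) / ((0.253)³·(0.00441)²) = 231
Q_c = 231 < K_c = 3510, so the forward reaction proceeds.

in the forward direction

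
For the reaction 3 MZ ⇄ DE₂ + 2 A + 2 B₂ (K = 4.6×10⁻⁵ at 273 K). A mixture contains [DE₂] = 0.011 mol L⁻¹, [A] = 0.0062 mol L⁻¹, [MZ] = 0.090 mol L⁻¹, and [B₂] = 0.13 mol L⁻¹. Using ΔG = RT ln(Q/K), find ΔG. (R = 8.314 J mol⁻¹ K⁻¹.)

ΔG = -3.51 kJ/mol

Q = [DE₂]·[A]²·[B₂]² / [MZ]³ = (0.011)·(0.0062)²·(0.13)² / (0.090)³ = 9.80×10⁻⁶
ΔG = RT ln(Q/K) = (8.314 J mol⁻¹ K⁻¹)(273 K) × ln(9.80×10⁻⁶/4.6×10⁻⁵)
   = (2.270 kJ/mol)(-1.546) = -3.51 kJ/mol
ΔG < 0, so the forward reaction is spontaneous (proceeds forward).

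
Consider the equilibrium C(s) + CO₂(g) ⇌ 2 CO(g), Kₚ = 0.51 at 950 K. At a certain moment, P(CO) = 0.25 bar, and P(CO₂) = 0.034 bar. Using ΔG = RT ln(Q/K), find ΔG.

ΔG = 10.1 kJ/mol

(C is a pure solid — omitted from Qₚ.)
Qₚ = P(CO)² / P(CO₂) = (0.25)² / (0.034) = 1.84
ΔG = RT ln(Qₚ/Kₚ) = (8.314 J mol⁻¹ K⁻¹)(950 K) × ln(1.84/0.51)
   = (7.898 kJ/mol)(1.283) = 10.1 kJ/mol
ΔG > 0, so the forward reaction is non-spontaneous (proceeds in reverse).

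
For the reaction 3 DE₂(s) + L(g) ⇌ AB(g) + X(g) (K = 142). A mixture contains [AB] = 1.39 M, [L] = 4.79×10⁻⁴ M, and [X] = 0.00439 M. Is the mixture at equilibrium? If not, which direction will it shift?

(DE₂ is a pure solid — omitted from Q.)
Q = [AB]·[X] / [L] = (1.39)·(0.00439) / (4.79×10⁻⁴) = 12.7
Q = 12.7 < K = 142: net forward reaction.

no; Q < K, reaction proceeds forward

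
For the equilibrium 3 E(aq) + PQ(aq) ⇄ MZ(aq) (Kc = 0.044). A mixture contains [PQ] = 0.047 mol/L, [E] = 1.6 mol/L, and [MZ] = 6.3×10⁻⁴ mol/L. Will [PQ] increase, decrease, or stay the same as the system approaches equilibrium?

decrease

Qc = [MZ] / ([E]³·[PQ]) = (6.3×10⁻⁴) / ((1.6)³·(0.047)) = 0.0033
Qc = 0.0033 < Kc = 0.044: net forward reaction.
PQ is a reactant, so it decreases.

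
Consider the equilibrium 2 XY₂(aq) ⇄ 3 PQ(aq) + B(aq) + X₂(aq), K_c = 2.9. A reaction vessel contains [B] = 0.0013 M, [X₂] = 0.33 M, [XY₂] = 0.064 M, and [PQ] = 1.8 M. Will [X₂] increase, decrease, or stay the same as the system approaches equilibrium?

increase

Q_c = [PQ]³·[B]·[X₂] / [XY₂]² = (1.8)³·(0.0013)·(0.33) / (0.064)² = 0.61
Q_c = 0.61 < K_c = 2.9: net forward reaction.
X₂ is a product, so it increases.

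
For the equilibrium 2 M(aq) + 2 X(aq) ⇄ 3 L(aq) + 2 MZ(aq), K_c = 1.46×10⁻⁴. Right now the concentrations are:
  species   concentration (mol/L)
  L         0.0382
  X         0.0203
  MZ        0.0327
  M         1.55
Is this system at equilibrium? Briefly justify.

no; Q < K, reaction proceeds forward

Q_c = [L]³·[MZ]² / ([M]²·[X]²) = (0.0382)³·(0.0327)² / ((1.55)²·(0.0203)²) = 6.02×10⁻⁵
Q_c = 6.02×10⁻⁵ < K_c = 1.46×10⁻⁴: net forward reaction.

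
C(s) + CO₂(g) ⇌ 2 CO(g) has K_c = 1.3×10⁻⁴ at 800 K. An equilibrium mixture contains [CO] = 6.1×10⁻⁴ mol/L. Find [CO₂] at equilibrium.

[CO₂] = 0.0029 mol/L

(C is a pure solid — omitted from K_c.)
At equilibrium, K_c = [CO]² / [CO₂] = 1.3×10⁻⁴.
(6.1×10⁻⁴)² / ([CO₂]) = 1.3×10⁻⁴
[CO₂] = 0.00286 = 0.0029 mol/L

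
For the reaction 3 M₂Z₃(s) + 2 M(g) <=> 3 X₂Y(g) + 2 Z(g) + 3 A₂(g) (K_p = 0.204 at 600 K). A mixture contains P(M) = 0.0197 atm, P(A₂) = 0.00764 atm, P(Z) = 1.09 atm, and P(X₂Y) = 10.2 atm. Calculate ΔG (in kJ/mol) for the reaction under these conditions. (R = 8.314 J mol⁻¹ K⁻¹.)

ΔG = 9.78 kJ/mol

(M₂Z₃ is a pure solid — omitted from Q_p.)
Q_p = P(X₂Y)³·P(Z)²·P(A₂)³ / P(M)² = (10.2)³·(1.09)²·(0.00764)³ / (0.0197)² = 1.45
ΔG = RT ln(Q_p/K_p) = (8.314 J mol⁻¹ K⁻¹)(600 K) × ln(1.45/0.204)
   = (4.988 kJ/mol)(1.961) = 9.78 kJ/mol
ΔG > 0, so the forward reaction is non-spontaneous (proceeds in reverse).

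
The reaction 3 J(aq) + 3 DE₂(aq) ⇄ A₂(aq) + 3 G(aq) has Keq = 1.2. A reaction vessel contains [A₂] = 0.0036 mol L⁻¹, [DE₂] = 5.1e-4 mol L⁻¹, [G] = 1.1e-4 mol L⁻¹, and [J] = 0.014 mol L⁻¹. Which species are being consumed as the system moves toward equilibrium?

A₂, G (products)

Q = [A₂]·[G]³ / ([J]³·[DE₂]³) = (0.0036)·(1.1e-4)³ / ((0.014)³·(5.1e-4)³) = 13
Q = 13 > Keq = 1.2: net reverse reaction.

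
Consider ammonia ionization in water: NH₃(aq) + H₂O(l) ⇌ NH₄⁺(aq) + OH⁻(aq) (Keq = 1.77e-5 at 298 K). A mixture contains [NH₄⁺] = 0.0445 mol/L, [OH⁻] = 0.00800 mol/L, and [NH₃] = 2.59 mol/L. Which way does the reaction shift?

reverse (toward reactants)

(H₂O is a pure liquid — omitted from Q.)
Q = [NH₄⁺]·[OH⁻] / [NH₃] = (0.0445)·(0.00800) / (2.59) = 1.37e-4
Q = 1.37e-4 > Keq = 1.77e-5, so the reverse reaction proceeds.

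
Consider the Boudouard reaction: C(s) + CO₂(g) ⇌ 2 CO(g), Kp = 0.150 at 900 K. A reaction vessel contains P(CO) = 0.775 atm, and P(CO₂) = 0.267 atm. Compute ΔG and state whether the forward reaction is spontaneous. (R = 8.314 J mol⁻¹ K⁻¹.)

(C is a pure solid — omitted from Qp.)
Qp = P(CO)² / P(CO₂) = (0.775)² / (0.267) = 2.25
ΔG = RT ln(Qp/Kp) = (8.314 J mol⁻¹ K⁻¹)(900 K) × ln(2.25/0.150)
   = (7.483 kJ/mol)(2.708) = 20.3 kJ/mol
ΔG > 0, so the forward reaction is non-spontaneous (proceeds in reverse).

ΔG = 20.3 kJ/mol; the forward reaction is non-spontaneous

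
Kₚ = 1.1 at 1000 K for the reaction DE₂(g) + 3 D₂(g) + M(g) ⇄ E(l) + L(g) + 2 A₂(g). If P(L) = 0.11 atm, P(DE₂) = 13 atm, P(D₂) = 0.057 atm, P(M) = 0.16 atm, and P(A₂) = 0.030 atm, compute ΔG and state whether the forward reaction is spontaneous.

(E is a pure liquid — omitted from Qₚ.)
Qₚ = P(L)·P(A₂)² / (P(DE₂)·P(D₂)³·P(M)) = (0.11)·(0.030)² / ((13)·(0.057)³·(0.16)) = 0.257
ΔG = RT ln(Qₚ/Kₚ) = (8.314 J mol⁻¹ K⁻¹)(1000 K) × ln(0.257/1.1)
   = (8.314 kJ/mol)(-1.454) = -12.1 kJ/mol
ΔG < 0, so the forward reaction is spontaneous (proceeds forward).

ΔG = -12.1 kJ/mol; the forward reaction is spontaneous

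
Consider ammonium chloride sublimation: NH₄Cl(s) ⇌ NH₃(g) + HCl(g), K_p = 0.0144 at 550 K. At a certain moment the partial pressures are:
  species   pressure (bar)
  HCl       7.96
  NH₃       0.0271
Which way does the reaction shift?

to the left

(NH₄Cl is a pure solid — omitted from Q_p.)
Q_p = P(NH₃)·P(HCl) = (0.0271)·(7.96) = 0.216
Q_p = 0.216 > K_p = 0.0144, so the reverse reaction proceeds.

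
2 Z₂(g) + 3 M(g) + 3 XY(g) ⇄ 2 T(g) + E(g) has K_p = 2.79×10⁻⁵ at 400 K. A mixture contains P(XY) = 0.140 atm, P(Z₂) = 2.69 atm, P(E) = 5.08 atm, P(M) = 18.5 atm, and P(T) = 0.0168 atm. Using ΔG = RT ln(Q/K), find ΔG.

ΔG = -2.98 kJ/mol

Q_p = P(T)²·P(E) / (P(Z₂)²·P(M)³·P(XY)³) = (0.0168)²·(5.08) / ((2.69)²·(18.5)³·(0.140)³) = 1.14×10⁻⁵
ΔG = RT ln(Q_p/K_p) = (8.314 J mol⁻¹ K⁻¹)(400 K) × ln(1.14×10⁻⁵/2.79×10⁻⁵)
   = (3.326 kJ/mol)(-0.8950) = -2.98 kJ/mol
ΔG < 0, so the forward reaction is spontaneous (proceeds forward).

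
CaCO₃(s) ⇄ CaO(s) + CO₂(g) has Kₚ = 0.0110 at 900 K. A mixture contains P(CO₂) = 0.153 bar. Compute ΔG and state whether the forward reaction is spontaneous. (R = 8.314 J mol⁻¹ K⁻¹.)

ΔG = 19.7 kJ/mol; the forward reaction is non-spontaneous

(CaCO₃, CaO are pure solids — omitted from Qₚ.)
Qₚ = P(CO₂) = 0.153
ΔG = RT ln(Qₚ/Kₚ) = (8.314 J mol⁻¹ K⁻¹)(900 K) × ln(0.153/0.0110)
   = (7.483 kJ/mol)(2.633) = 19.7 kJ/mol
ΔG > 0, so the forward reaction is non-spontaneous (proceeds in reverse).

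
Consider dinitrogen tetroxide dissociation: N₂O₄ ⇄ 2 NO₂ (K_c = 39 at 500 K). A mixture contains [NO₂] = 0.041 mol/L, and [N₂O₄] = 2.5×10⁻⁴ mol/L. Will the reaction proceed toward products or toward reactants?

Q_c = [NO₂]² / [N₂O₄] = (0.041)² / (2.5×10⁻⁴) = 6.7
Q_c = 6.7 < K_c = 39, so the forward reaction proceeds.

in the forward direction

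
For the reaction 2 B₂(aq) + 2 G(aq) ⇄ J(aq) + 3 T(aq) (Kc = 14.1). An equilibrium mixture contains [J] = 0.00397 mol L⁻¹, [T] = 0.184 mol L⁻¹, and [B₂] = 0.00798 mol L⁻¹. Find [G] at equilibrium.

[G] = 0.166 mol L⁻¹

At equilibrium, Kc = [J]·[T]³ / ([B₂]²·[G]²) = 14.1.
(0.00397)·(0.184)³ / ((0.00798)²·([G])²) = 14.1
[G]² = 0.0275 ⇒ [G] = 0.166 mol L⁻¹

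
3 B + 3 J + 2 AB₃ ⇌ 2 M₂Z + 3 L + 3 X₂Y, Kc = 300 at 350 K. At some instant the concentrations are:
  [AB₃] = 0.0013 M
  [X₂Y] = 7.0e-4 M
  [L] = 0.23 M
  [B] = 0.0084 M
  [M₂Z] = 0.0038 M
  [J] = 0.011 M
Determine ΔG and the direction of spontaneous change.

Qc = [M₂Z]²·[L]³·[X₂Y]³ / ([B]³·[J]³·[AB₃]²) = (0.0038)²·(0.23)³·(7.0e-4)³ / ((0.0084)³·(0.011)³·(0.0013)²) = 45.2
ΔG = RT ln(Qc/Kc) = (8.314 J mol⁻¹ K⁻¹)(350 K) × ln(45.2/300)
   = (2.910 kJ/mol)(-1.893) = -5.51 kJ/mol
ΔG < 0, so the forward reaction is spontaneous (proceeds forward).

ΔG = -5.51 kJ/mol; the forward reaction is spontaneous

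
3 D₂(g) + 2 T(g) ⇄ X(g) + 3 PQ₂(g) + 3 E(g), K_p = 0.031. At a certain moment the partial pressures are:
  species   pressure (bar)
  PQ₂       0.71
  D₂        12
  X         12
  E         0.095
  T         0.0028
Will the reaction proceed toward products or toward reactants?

in the reverse direction

Q_p = P(X)·P(PQ₂)³·P(E)³ / (P(D₂)³·P(T)²) = (12)·(0.71)³·(0.095)³ / ((12)³·(0.0028)²) = 0.27
Q_p = 0.27 > K_p = 0.031, so the reverse reaction proceeds.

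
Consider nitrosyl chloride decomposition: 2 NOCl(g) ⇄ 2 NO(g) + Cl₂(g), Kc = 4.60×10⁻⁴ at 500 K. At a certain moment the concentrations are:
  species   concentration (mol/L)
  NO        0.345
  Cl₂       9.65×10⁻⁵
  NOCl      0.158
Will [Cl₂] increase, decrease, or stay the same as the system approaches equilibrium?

stay the same

Qc = [NO]²·[Cl₂] / [NOCl]² = (0.345)²·(9.65×10⁻⁵) / (0.158)² = 4.60×10⁻⁴
Qc = 4.60×10⁻⁴ = Kc; the system is at equilibrium.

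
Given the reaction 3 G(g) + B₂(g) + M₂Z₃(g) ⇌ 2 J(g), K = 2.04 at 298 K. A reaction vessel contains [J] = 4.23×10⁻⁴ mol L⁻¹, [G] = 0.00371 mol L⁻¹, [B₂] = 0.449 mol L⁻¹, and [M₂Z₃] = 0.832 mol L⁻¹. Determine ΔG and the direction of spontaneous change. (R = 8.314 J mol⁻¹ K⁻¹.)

Q = [J]² / ([G]³·[B₂]·[M₂Z₃]) = (4.23×10⁻⁴)² / ((0.00371)³·(0.449)·(0.832)) = 9.38
ΔG = RT ln(Q/K) = (8.314 J mol⁻¹ K⁻¹)(298 K) × ln(9.38/2.04)
   = (2.478 kJ/mol)(1.526) = 3.78 kJ/mol
ΔG > 0, so the forward reaction is non-spontaneous (proceeds in reverse).

ΔG = 3.78 kJ/mol; the forward reaction is non-spontaneous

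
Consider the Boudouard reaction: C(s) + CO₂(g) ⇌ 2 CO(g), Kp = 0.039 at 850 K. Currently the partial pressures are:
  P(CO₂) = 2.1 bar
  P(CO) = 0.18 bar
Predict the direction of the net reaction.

toward products

(C is a pure solid — omitted from Qp.)
Qp = P(CO)² / P(CO₂) = (0.18)² / (2.1) = 0.015
Qp = 0.015 < Kp = 0.039, so the forward reaction proceeds.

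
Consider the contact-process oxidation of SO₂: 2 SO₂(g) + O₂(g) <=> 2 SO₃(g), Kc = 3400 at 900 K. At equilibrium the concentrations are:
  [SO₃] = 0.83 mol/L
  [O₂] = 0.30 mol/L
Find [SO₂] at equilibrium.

[SO₂] = 0.026 mol/L

At equilibrium, Kc = [SO₃]² / ([SO₂]²·[O₂]) = 3400.
(0.83)² / (([SO₂])²·(0.30)) = 3400
[SO₂]² = 6.75e-4 ⇒ [SO₂] = 0.026 mol/L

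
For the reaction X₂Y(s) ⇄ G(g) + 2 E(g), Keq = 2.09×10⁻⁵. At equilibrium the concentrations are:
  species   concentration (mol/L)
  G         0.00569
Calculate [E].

[E] = 0.0606 mol/L

(X₂Y is a pure solid — omitted from Keq.)
At equilibrium, Keq = [G]·[E]² = 2.09×10⁻⁵.
(0.00569)·([E])² = 2.09×10⁻⁵
[E]² = 0.00367 ⇒ [E] = 0.0606 mol/L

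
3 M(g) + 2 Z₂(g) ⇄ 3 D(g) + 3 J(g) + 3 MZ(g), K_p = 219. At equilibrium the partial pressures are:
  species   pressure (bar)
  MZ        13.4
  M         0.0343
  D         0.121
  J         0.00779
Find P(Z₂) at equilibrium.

P(Z₂) = 0.0151 bar

At equilibrium, K_p = P(D)³·P(J)³·P(MZ)³ / (P(M)³·P(Z₂)²) = 219.
(0.121)³·(0.00779)³·(13.4)³ / ((0.0343)³·(P(Z₂))²) = 219
P(Z₂)² = 2.28e-4 ⇒ P(Z₂) = 0.0151 bar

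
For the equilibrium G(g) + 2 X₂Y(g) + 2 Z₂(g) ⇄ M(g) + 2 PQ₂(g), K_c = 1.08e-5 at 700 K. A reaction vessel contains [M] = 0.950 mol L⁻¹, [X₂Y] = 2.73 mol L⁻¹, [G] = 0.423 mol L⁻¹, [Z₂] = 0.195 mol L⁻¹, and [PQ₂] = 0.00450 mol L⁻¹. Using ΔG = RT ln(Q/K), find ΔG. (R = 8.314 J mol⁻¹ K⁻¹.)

Q_c = [M]·[PQ₂]² / ([G]·[X₂Y]²·[Z₂]²) = (0.950)·(0.00450)² / ((0.423)·(2.73)²·(0.195)²) = 1.60e-4
ΔG = RT ln(Q_c/K_c) = (8.314 J mol⁻¹ K⁻¹)(700 K) × ln(1.60e-4/1.08e-5)
   = (5.820 kJ/mol)(2.696) = 15.7 kJ/mol
ΔG > 0, so the forward reaction is non-spontaneous (proceeds in reverse).

ΔG = 15.7 kJ/mol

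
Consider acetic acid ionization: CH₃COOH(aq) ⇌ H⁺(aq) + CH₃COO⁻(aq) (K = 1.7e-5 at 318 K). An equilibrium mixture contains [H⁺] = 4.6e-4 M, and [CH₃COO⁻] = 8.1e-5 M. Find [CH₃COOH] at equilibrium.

[CH₃COOH] = 0.0022 M

At equilibrium, K = [H⁺]·[CH₃COO⁻] / [CH₃COOH] = 1.7e-5.
(4.6e-4)·(8.1e-5) / ([CH₃COOH]) = 1.7e-5
[CH₃COOH] = 0.00219 = 0.0022 M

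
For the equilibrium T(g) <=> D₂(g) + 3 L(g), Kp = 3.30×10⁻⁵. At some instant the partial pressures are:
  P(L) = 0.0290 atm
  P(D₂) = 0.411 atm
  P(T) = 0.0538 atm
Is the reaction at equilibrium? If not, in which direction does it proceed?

Qp = P(D₂)·P(L)³ / P(T) = (0.411)·(0.0290)³ / (0.0538) = 1.86×10⁻⁴
Qp = 1.86×10⁻⁴ > Kp = 3.30×10⁻⁵, so the reverse reaction proceeds.

to the left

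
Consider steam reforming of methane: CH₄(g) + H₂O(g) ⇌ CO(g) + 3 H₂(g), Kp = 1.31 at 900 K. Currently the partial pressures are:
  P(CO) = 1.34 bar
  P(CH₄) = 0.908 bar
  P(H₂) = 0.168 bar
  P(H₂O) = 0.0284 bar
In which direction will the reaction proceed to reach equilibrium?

Qp = P(CO)·P(H₂)³ / (P(CH₄)·P(H₂O)) = (1.34)·(0.168)³ / ((0.908)·(0.0284)) = 0.246
Qp = 0.246 < Kp = 1.31, so the forward reaction proceeds.

to the right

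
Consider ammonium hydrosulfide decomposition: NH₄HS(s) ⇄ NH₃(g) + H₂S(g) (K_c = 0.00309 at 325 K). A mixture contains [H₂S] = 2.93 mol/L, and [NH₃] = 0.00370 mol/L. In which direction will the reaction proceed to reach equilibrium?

(NH₄HS is a pure solid — omitted from Q_c.)
Q_c = [NH₃]·[H₂S] = (0.00370)·(2.93) = 0.0108
Q_c = 0.0108 > K_c = 0.00309, so the reverse reaction proceeds.

toward reactants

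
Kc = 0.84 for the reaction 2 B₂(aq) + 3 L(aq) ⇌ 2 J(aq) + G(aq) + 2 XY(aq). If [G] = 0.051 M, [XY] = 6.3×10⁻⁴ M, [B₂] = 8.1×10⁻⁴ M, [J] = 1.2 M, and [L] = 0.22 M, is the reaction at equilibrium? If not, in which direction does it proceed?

toward reactants

Qc = [J]²·[G]·[XY]² / ([B₂]²·[L]³) = (1.2)²·(0.051)·(6.3×10⁻⁴)² / ((8.1×10⁻⁴)²·(0.22)³) = 4.2
Qc = 4.2 > Kc = 0.84, so the reverse reaction proceeds.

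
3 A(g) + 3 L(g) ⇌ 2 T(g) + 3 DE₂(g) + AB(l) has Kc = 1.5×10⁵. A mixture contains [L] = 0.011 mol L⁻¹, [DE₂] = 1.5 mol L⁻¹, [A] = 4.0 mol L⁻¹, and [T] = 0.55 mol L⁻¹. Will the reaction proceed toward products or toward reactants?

(AB is a pure liquid — omitted from Qc.)
Qc = [T]²·[DE₂]³ / ([A]³·[L]³) = (0.55)²·(1.5)³ / ((4.0)³·(0.011)³) = 12000
Qc = 12000 < Kc = 1.5×10⁵, so the forward reaction proceeds.

to the right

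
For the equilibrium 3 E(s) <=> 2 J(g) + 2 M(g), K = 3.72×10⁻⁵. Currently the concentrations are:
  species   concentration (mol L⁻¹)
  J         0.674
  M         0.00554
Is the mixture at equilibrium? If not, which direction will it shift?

(E is a pure solid — omitted from Q.)
Q = [J]²·[M]² = (0.674)²·(0.00554)² = 1.39×10⁻⁵
Q = 1.39×10⁻⁵ < K = 3.72×10⁻⁵: net forward reaction.

no; Q < K, reaction proceeds forward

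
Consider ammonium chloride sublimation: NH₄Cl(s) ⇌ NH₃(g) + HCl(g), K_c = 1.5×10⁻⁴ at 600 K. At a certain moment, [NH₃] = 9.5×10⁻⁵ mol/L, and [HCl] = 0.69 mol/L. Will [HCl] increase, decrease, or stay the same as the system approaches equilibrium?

(NH₄Cl is a pure solid — omitted from Q_c.)
Q_c = [NH₃]·[HCl] = (9.5×10⁻⁵)·(0.69) = 6.6×10⁻⁵
Q_c = 6.6×10⁻⁵ < K_c = 1.5×10⁻⁴: net forward reaction.
HCl is a product, so it increases.

increase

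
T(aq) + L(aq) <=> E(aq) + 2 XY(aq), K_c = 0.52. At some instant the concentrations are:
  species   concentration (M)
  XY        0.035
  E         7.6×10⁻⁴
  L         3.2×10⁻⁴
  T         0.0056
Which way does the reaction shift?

no net change (already at equilibrium)

Q_c = [E]·[XY]² / ([T]·[L]) = (7.6×10⁻⁴)·(0.035)² / ((0.0056)·(3.2×10⁻⁴)) = 0.52
Q_c = 0.52 = K_c, so the system is already at equilibrium.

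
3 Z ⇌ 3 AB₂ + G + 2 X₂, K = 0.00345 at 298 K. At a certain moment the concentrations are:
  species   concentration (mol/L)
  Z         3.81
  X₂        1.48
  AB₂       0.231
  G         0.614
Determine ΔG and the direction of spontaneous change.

Q = [AB₂]³·[G]·[X₂]² / [Z]³ = (0.231)³·(0.614)·(1.48)² / (3.81)³ = 3.00e-4
ΔG = RT ln(Q/K) = (8.314 J mol⁻¹ K⁻¹)(298 K) × ln(3.00e-4/0.00345)
   = (2.478 kJ/mol)(-2.442) = -6.05 kJ/mol
ΔG < 0, so the forward reaction is spontaneous (proceeds forward).

ΔG = -6.05 kJ/mol; the forward reaction is spontaneous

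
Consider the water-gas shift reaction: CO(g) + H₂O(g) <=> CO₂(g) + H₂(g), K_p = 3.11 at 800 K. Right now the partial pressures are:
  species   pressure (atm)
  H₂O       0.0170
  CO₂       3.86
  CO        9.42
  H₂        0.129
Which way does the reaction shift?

at equilibrium

Q_p = P(CO₂)·P(H₂) / (P(CO)·P(H₂O)) = (3.86)·(0.129) / ((9.42)·(0.0170)) = 3.11
Q_p = 3.11 = K_p, so the system is already at equilibrium.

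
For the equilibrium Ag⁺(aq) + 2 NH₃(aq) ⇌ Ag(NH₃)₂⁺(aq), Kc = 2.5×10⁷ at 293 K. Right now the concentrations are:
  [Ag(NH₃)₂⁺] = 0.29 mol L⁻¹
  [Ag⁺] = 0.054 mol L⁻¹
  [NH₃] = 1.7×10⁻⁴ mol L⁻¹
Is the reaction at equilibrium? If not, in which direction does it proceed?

Qc = [Ag(NH₃)₂⁺] / ([Ag⁺]·[NH₃]²) = (0.29) / ((0.054)·(1.7×10⁻⁴)²) = 1.9×10⁸
Qc = 1.9×10⁸ > Kc = 2.5×10⁷, so the reverse reaction proceeds.

reverse (toward reactants)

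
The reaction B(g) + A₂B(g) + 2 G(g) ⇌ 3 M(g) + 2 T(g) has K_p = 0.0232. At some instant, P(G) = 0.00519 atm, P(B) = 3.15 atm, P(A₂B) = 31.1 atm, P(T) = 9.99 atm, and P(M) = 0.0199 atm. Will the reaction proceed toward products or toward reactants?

Q_p = P(M)³·P(T)² / (P(B)·P(A₂B)·P(G)²) = (0.0199)³·(9.99)² / ((3.15)·(31.1)·(0.00519)²) = 0.298
Q_p = 0.298 > K_p = 0.0232, so the reverse reaction proceeds.

reverse (toward reactants)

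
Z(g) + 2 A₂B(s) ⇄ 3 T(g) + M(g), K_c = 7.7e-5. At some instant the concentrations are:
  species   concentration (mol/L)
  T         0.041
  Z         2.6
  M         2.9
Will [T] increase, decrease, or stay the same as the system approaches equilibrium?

(A₂B is a pure solid — omitted from Q_c.)
Q_c = [T]³·[M] / [Z] = (0.041)³·(2.9) / (2.6) = 7.7e-5
Q_c = 7.7e-5 = K_c; the system is at equilibrium.

stay the same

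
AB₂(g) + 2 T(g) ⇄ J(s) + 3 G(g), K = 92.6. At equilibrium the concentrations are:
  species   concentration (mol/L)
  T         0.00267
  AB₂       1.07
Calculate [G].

[G] = 0.0891 mol/L

(J is a pure solid — omitted from K.)
At equilibrium, K = [G]³ / ([AB₂]·[T]²) = 92.6.
([G])³ / ((1.07)·(0.00267)²) = 92.6
[G]³ = 7.06×10⁻⁴ ⇒ [G] = 0.0891 mol/L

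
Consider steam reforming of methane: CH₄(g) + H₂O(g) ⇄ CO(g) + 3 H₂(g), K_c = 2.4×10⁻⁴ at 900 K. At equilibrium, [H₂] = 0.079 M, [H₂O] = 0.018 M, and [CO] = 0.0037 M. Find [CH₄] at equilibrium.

[CH₄] = 0.42 M

At equilibrium, K_c = [CO]·[H₂]³ / ([CH₄]·[H₂O]) = 2.4×10⁻⁴.
(0.0037)·(0.079)³ / (([CH₄])·(0.018)) = 2.4×10⁻⁴
[CH₄] = 0.422 = 0.42 M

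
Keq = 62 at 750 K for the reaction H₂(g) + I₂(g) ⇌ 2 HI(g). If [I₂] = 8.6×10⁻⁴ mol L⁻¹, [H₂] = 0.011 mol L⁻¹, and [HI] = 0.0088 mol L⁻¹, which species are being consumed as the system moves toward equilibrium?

Q = [HI]² / ([H₂]·[I₂]) = (0.0088)² / ((0.011)·(8.6×10⁻⁴)) = 8.2
Q = 8.2 < Keq = 62: net forward reaction.

H₂, I₂ (reactants)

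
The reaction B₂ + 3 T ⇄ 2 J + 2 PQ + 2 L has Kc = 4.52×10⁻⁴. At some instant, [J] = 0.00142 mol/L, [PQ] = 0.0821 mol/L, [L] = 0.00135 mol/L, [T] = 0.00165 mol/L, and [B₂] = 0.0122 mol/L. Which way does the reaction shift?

Qc = [J]²·[PQ]²·[L]² / ([B₂]·[T]³) = (0.00142)²·(0.0821)²·(0.00135)² / ((0.0122)·(0.00165)³) = 4.52×10⁻⁴
Qc = 4.52×10⁻⁴ = Kc, so the system is already at equilibrium.

neither direction; the system is at equilibrium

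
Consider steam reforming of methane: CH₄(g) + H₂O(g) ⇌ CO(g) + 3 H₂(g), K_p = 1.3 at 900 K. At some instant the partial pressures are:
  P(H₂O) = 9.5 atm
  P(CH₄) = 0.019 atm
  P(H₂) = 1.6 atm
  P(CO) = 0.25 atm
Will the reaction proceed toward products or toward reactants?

toward reactants

Q_p = P(CO)·P(H₂)³ / (P(CH₄)·P(H₂O)) = (0.25)·(1.6)³ / ((0.019)·(9.5)) = 5.7
Q_p = 5.7 > K_p = 1.3, so the reverse reaction proceeds.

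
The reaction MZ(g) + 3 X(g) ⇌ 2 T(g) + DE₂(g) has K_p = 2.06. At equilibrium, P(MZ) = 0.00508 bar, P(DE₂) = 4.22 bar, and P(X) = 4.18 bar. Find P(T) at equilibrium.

P(T) = 0.426 bar

At equilibrium, K_p = P(T)²·P(DE₂) / (P(MZ)·P(X)³) = 2.06.
(P(T))²·(4.22) / ((0.00508)·(4.18)³) = 2.06
P(T)² = 0.181 ⇒ P(T) = 0.426 bar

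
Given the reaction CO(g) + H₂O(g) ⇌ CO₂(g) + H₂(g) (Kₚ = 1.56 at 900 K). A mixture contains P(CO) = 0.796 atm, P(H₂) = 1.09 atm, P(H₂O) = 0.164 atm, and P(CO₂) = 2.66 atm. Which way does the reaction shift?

in the reverse direction

Qₚ = P(CO₂)·P(H₂) / (P(CO)·P(H₂O)) = (2.66)·(1.09) / ((0.796)·(0.164)) = 22.2
Qₚ = 22.2 > Kₚ = 1.56, so the reverse reaction proceeds.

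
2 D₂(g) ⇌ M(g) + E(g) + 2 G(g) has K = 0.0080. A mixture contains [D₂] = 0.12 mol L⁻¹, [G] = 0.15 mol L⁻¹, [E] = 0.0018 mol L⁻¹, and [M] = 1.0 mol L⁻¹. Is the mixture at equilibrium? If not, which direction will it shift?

no; Q < K, reaction proceeds forward

Q = [M]·[E]·[G]² / [D₂]² = (1.0)·(0.0018)·(0.15)² / (0.12)² = 0.0028
Q = 0.0028 < K = 0.0080: net forward reaction.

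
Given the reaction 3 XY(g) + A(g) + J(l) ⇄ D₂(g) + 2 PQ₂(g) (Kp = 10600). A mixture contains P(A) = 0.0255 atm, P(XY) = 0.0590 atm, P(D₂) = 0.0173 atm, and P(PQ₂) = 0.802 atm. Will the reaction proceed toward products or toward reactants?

toward products

(J is a pure liquid — omitted from Qp.)
Qp = P(D₂)·P(PQ₂)² / (P(XY)³·P(A)) = (0.0173)·(0.802)² / ((0.0590)³·(0.0255)) = 2120
Qp = 2120 < Kp = 10600, so the forward reaction proceeds.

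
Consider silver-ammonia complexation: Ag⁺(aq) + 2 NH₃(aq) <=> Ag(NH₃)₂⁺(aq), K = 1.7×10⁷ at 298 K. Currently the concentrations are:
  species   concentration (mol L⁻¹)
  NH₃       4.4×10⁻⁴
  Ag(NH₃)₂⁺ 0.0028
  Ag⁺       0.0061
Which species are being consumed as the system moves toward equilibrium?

Q = [Ag(NH₃)₂⁺] / ([Ag⁺]·[NH₃]²) = (0.0028) / ((0.0061)·(4.4×10⁻⁴)²) = 2.4×10⁶
Q = 2.4×10⁶ < K = 1.7×10⁷: net forward reaction.

Ag⁺, NH₃ (reactants)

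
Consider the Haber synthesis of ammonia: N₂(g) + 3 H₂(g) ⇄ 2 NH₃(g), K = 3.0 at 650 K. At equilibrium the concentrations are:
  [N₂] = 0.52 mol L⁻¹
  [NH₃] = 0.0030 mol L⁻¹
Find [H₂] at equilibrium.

[H₂] = 0.018 mol L⁻¹

At equilibrium, K = [NH₃]² / ([N₂]·[H₂]³) = 3.0.
(0.0030)² / ((0.52)·([H₂])³) = 3.0
[H₂]³ = 5.77×10⁻⁶ ⇒ [H₂] = 0.018 mol L⁻¹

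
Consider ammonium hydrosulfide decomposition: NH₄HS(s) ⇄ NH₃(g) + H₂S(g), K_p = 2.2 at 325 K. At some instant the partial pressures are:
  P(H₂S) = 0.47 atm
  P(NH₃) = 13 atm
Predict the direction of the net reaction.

in the reverse direction

(NH₄HS is a pure solid — omitted from Q_p.)
Q_p = P(NH₃)·P(H₂S) = (13)·(0.47) = 6.1
Q_p = 6.1 > K_p = 2.2, so the reverse reaction proceeds.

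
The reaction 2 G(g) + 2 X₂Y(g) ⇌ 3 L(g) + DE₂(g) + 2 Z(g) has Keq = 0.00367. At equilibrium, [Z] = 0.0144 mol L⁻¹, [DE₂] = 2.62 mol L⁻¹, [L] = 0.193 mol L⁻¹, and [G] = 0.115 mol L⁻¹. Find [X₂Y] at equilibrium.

At equilibrium, Keq = [L]³·[DE₂]·[Z]² / ([G]²·[X₂Y]²) = 0.00367.
(0.193)³·(2.62)·(0.0144)² / ((0.115)²·([X₂Y])²) = 0.00367
[X₂Y]² = 0.0805 ⇒ [X₂Y] = 0.284 mol L⁻¹

[X₂Y] = 0.284 mol L⁻¹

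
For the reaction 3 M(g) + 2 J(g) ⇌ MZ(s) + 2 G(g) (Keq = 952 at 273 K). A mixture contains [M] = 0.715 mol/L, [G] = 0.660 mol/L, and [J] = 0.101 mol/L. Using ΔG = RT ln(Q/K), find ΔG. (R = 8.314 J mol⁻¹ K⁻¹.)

ΔG = -4.76 kJ/mol

(MZ is a pure solid — omitted from Q.)
Q = [G]² / ([M]³·[J]²) = (0.660)² / ((0.715)³·(0.101)²) = 117
ΔG = RT ln(Q/Keq) = (8.314 J mol⁻¹ K⁻¹)(273 K) × ln(117/952)
   = (2.270 kJ/mol)(-2.096) = -4.76 kJ/mol
ΔG < 0, so the forward reaction is spontaneous (proceeds forward).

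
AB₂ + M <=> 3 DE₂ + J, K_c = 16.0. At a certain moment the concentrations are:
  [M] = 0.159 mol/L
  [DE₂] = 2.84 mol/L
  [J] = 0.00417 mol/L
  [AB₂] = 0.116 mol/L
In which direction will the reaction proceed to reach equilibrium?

Q_c = [DE₂]³·[J] / ([AB₂]·[M]) = (2.84)³·(0.00417) / ((0.116)·(0.159)) = 5.18
Q_c = 5.18 < K_c = 16.0, so the forward reaction proceeds.

forward (toward products)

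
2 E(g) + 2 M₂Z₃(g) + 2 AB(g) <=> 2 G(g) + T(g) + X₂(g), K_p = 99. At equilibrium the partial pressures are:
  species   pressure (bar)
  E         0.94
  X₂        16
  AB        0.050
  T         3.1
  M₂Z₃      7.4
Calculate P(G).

P(G) = 0.49 bar

At equilibrium, K_p = P(G)²·P(T)·P(X₂) / (P(E)²·P(M₂Z₃)²·P(AB)²) = 99.
(P(G))²·(3.1)·(16) / ((0.94)²·(7.4)²·(0.050)²) = 99
P(G)² = 0.241 ⇒ P(G) = 0.49 bar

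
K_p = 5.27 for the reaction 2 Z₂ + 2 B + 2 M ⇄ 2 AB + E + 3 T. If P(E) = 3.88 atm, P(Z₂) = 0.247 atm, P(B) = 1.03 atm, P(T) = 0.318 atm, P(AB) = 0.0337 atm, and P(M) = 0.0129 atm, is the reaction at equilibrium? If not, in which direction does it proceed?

reverse (toward reactants)

Q_p = P(AB)²·P(E)·P(T)³ / (P(Z₂)²·P(B)²·P(M)²) = (0.0337)²·(3.88)·(0.318)³ / ((0.247)²·(1.03)²·(0.0129)²) = 13.2
Q_p = 13.2 > K_p = 5.27, so the reverse reaction proceeds.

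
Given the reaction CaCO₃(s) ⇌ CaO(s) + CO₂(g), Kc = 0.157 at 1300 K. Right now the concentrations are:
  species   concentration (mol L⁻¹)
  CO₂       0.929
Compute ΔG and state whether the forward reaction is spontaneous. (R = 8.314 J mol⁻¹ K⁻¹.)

ΔG = 19.2 kJ/mol; the forward reaction is non-spontaneous

(CaCO₃, CaO are pure solids — omitted from Qc.)
Qc = [CO₂] = 0.929
ΔG = RT ln(Qc/Kc) = (8.314 J mol⁻¹ K⁻¹)(1300 K) × ln(0.929/0.157)
   = (10.81 kJ/mol)(1.778) = 19.2 kJ/mol
ΔG > 0, so the forward reaction is non-spontaneous (proceeds in reverse).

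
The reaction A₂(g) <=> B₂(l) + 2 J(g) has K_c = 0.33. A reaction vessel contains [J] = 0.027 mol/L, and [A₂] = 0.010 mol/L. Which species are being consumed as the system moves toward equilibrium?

(B₂ is a pure liquid — omitted from Q_c.)
Q_c = [J]² / [A₂] = (0.027)² / (0.010) = 0.073
Q_c = 0.073 < K_c = 0.33: net forward reaction.

A₂ (reactants)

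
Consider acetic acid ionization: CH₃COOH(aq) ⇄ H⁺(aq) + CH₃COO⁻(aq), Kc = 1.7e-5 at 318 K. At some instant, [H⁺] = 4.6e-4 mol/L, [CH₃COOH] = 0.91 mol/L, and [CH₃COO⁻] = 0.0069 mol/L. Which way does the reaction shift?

Qc = [H⁺]·[CH₃COO⁻] / [CH₃COOH] = (4.6e-4)·(0.0069) / (0.91) = 3.5e-6
Qc = 3.5e-6 < Kc = 1.7e-5, so the forward reaction proceeds.

toward products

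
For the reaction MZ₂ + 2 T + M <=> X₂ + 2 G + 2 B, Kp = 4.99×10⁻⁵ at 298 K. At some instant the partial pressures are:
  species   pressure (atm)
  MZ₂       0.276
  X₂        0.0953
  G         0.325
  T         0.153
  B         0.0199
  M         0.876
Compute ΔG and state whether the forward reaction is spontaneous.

Qp = P(X₂)·P(G)²·P(B)² / (P(MZ₂)·P(T)²·P(M)) = (0.0953)·(0.325)²·(0.0199)² / ((0.276)·(0.153)²·(0.876)) = 7.04×10⁻⁴
ΔG = RT ln(Qp/Kp) = (8.314 J mol⁻¹ K⁻¹)(298 K) × ln(7.04×10⁻⁴/4.99×10⁻⁵)
   = (2.478 kJ/mol)(2.647) = 6.56 kJ/mol
ΔG > 0, so the forward reaction is non-spontaneous (proceeds in reverse).

ΔG = 6.56 kJ/mol; the forward reaction is non-spontaneous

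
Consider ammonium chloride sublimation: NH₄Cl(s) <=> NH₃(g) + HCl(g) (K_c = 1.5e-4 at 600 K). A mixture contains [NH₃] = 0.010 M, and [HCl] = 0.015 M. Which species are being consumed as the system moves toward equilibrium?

(NH₄Cl is a pure solid — omitted from Q_c.)
Q_c = [NH₃]·[HCl] = (0.010)·(0.015) = 1.5e-4
Q_c = 1.5e-4 = K_c; the system is at equilibrium.

none (at equilibrium)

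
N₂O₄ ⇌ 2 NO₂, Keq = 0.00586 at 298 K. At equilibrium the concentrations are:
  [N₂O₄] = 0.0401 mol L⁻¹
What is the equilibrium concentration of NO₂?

At equilibrium, Keq = [NO₂]² / [N₂O₄] = 0.00586.
([NO₂])² / (0.0401) = 0.00586
[NO₂]² = 2.35×10⁻⁴ ⇒ [NO₂] = 0.0153 mol L⁻¹

[NO₂] = 0.0153 mol L⁻¹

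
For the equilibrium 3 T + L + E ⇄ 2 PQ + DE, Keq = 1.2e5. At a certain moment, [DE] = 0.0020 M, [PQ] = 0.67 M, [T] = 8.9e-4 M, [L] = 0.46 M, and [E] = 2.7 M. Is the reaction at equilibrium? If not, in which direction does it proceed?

Q = [PQ]²·[DE] / ([T]³·[L]·[E]) = (0.67)²·(0.0020) / ((8.9e-4)³·(0.46)·(2.7)) = 1.0e6
Q = 1.0e6 > Keq = 1.2e5, so the reverse reaction proceeds.

reverse (toward reactants)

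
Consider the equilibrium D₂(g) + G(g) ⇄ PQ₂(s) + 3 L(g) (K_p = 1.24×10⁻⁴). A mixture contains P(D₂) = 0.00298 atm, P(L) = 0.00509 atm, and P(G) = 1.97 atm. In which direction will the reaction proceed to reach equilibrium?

in the forward direction

(PQ₂ is a pure solid — omitted from Q_p.)
Q_p = P(L)³ / (P(D₂)·P(G)) = (0.00509)³ / ((0.00298)·(1.97)) = 2.25×10⁻⁵
Q_p = 2.25×10⁻⁵ < K_p = 1.24×10⁻⁴, so the forward reaction proceeds.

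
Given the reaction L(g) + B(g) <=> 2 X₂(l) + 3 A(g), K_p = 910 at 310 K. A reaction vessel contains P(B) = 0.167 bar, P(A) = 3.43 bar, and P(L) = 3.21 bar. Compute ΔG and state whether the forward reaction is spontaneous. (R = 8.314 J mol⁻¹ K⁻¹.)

(X₂ is a pure liquid — omitted from Q_p.)
Q_p = P(A)³ / (P(L)·P(B)) = (3.43)³ / ((3.21)·(0.167)) = 75.3
ΔG = RT ln(Q_p/K_p) = (8.314 J mol⁻¹ K⁻¹)(310 K) × ln(75.3/910)
   = (2.577 kJ/mol)(-2.492) = -6.42 kJ/mol
ΔG < 0, so the forward reaction is spontaneous (proceeds forward).

ΔG = -6.42 kJ/mol; the forward reaction is spontaneous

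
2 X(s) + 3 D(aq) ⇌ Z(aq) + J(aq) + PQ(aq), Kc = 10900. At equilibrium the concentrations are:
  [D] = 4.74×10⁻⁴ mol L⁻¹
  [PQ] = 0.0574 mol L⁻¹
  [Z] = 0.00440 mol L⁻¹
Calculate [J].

[J] = 0.00460 mol L⁻¹

(X is a pure solid — omitted from Kc.)
At equilibrium, Kc = [Z]·[J]·[PQ] / [D]³ = 10900.
(0.00440)·([J])·(0.0574) / (4.74×10⁻⁴)³ = 10900
[J] = 0.00460 mol L⁻¹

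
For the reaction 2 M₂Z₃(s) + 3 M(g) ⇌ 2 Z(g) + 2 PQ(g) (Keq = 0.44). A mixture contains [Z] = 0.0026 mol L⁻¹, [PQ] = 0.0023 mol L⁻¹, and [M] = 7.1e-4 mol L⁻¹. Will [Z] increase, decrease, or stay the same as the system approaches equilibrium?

increase

(M₂Z₃ is a pure solid — omitted from Q.)
Q = [Z]²·[PQ]² / [M]³ = (0.0026)²·(0.0023)² / (7.1e-4)³ = 0.10
Q = 0.10 < Keq = 0.44: net forward reaction.
Z is a product, so it increases.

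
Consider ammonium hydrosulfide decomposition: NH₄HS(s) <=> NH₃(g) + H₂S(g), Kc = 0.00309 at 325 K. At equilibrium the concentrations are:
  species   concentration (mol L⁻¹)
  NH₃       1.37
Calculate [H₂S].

[H₂S] = 0.00226 mol L⁻¹

(NH₄HS is a pure solid — omitted from Kc.)
At equilibrium, Kc = [NH₃]·[H₂S] = 0.00309.
(1.37)·([H₂S]) = 0.00309
[H₂S] = 0.00226 mol L⁻¹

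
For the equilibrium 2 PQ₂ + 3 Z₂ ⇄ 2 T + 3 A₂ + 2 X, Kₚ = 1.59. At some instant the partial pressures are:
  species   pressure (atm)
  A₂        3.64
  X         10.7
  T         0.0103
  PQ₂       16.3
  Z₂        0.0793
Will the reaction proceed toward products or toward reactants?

in the reverse direction

Qₚ = P(T)²·P(A₂)³·P(X)² / (P(PQ₂)²·P(Z₂)³) = (0.0103)²·(3.64)³·(10.7)² / ((16.3)²·(0.0793)³) = 4.42
Qₚ = 4.42 > Kₚ = 1.59, so the reverse reaction proceeds.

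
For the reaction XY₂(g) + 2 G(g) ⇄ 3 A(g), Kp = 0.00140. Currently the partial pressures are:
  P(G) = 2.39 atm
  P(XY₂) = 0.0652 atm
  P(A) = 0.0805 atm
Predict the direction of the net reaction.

Qp = P(A)³ / (P(XY₂)·P(G)²) = (0.0805)³ / ((0.0652)·(2.39)²) = 0.00140
Qp = 0.00140 = Kp, so the system is already at equilibrium.

at equilibrium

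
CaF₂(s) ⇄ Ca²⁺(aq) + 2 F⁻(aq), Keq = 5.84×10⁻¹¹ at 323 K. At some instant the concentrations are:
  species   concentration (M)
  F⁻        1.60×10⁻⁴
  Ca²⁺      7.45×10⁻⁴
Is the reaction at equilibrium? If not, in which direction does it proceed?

(CaF₂ is a pure solid — omitted from Q.)
Q = [Ca²⁺]·[F⁻]² = (7.45×10⁻⁴)·(1.60×10⁻⁴)² = 1.91×10⁻¹¹
Q = 1.91×10⁻¹¹ < Keq = 5.84×10⁻¹¹, so the forward reaction proceeds.

to the right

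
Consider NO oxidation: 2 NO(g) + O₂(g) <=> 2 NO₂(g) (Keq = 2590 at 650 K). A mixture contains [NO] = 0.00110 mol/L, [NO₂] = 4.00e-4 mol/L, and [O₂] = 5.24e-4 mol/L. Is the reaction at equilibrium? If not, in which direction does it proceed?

Q = [NO₂]² / ([NO]²·[O₂]) = (4.00e-4)² / ((0.00110)²·(5.24e-4)) = 252
Q = 252 < Keq = 2590, so the forward reaction proceeds.

to the right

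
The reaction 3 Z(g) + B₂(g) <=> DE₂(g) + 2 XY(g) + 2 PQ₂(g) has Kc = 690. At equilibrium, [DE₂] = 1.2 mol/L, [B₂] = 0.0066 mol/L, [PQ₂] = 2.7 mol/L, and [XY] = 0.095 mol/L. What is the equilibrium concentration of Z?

[Z] = 0.26 mol/L

At equilibrium, Kc = [DE₂]·[XY]²·[PQ₂]² / ([Z]³·[B₂]) = 690.
(1.2)·(0.095)²·(2.7)² / (([Z])³·(0.0066)) = 690
[Z]³ = 0.0173 ⇒ [Z] = 0.26 mol/L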